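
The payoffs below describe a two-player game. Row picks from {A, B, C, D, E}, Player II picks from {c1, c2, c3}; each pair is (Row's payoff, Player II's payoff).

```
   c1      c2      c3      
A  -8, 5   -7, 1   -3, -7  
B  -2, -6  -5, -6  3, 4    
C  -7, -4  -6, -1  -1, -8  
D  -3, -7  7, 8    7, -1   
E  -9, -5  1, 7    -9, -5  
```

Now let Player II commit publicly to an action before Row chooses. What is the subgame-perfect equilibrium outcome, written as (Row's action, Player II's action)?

Row best-responds to each possible Player II move:
- c1 → Row plays B (best of -8, -2, -7, -3, -9); Player II gets -6.
- c2 → Row plays D (best of -7, -5, -6, 7, 1); Player II gets 8.
- c3 → Row plays D (best of -3, 3, -1, 7, -9); Player II gets -1.
Among -6, 8, -1, the best is 8 at c2. Subgame-perfect outcome: (D, c2) with payoffs (7, 8).

(D, c2)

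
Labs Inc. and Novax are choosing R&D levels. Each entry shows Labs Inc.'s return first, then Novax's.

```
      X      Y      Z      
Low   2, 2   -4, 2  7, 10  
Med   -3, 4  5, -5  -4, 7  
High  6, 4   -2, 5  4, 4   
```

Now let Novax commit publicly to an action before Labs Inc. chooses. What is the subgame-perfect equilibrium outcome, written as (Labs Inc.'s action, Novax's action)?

(Low, Z)

Labs Inc. best-responds to each possible Novax move:
- X: Labs Inc. compares 2, -3, 6 and picks High; Novax would get 4.
- Y: Labs Inc. compares -4, 5, -2 and picks Med; Novax would get -5.
- Z: Labs Inc. compares 7, -4, 4 and picks Low; Novax would get 10.
Maximizing over 4, -5, 10, Novax chooses Z. Subgame-perfect outcome: (Low, Z) with payoffs (7, 10).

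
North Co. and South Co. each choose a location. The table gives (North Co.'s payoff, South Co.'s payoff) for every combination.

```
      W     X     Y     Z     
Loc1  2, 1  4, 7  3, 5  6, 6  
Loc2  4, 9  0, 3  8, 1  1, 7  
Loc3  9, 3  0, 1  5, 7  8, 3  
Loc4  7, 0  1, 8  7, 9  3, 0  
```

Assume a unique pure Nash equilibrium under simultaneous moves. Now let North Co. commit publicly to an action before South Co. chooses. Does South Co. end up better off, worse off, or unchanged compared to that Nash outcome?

Backward induction with North Co. moving first.
- Loc1: BR = X, leader payoff 4.
- Loc2: BR = W, leader payoff 4.
- Loc3: BR = Y, leader payoff 5.
- Loc4: BR = Y, leader payoff 7.
Maximizing over 4, 4, 5, 7, North Co. chooses Loc4. Subgame-perfect outcome: (Loc4, Y) with payoffs (7, 9).
Now find the simultaneous Nash equilibrium.
North Co.'s best replies: W→Loc3; X→Loc1; Y→Loc2; Z→Loc3.
South Co.'s best replies: Loc1→X; Loc2→W; Loc3→Y; Loc4→Y.
Only (Loc1, X) has each player best-responding; Nash payoffs (4, 7).
South Co. earns 9 sequentially versus 7 at the Nash outcome: better off.

better off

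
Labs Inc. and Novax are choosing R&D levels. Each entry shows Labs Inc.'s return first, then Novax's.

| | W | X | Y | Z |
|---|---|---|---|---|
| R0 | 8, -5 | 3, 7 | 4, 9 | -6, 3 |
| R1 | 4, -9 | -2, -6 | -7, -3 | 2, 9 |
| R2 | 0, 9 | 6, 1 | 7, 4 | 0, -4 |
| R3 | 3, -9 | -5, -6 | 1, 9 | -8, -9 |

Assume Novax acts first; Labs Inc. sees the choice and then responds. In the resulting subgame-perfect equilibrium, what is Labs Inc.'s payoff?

2

Labs Inc. best-responds to each possible Novax move:
- W: Labs Inc. compares 8, 4, 0, 3 and picks R0; Novax would get -5.
- X: Labs Inc. compares 3, -2, 6, -5 and picks R2; Novax would get 1.
- Y: Labs Inc. compares 4, -7, 7, 1 and picks R2; Novax would get 4.
- Z: Labs Inc. compares -6, 2, 0, -8 and picks R1; Novax would get 9.
Maximizing over -5, 1, 4, 9, Novax chooses Z. Subgame-perfect outcome: (R1, Z) with payoffs (2, 9).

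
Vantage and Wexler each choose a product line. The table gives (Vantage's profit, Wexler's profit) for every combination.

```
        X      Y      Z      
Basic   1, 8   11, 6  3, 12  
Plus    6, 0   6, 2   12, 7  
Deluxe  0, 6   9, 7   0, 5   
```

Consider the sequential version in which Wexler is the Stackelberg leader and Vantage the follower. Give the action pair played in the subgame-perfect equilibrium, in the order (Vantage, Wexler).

(Plus, Z)

Backward induction with Wexler moving first.
- X: BR = Plus, leader payoff 0.
- Y: BR = Basic, leader payoff 6.
- Z: BR = Plus, leader payoff 7.
Among 0, 6, 7, the best is 7 at Z. Subgame-perfect outcome: (Plus, Z) with payoffs (12, 7).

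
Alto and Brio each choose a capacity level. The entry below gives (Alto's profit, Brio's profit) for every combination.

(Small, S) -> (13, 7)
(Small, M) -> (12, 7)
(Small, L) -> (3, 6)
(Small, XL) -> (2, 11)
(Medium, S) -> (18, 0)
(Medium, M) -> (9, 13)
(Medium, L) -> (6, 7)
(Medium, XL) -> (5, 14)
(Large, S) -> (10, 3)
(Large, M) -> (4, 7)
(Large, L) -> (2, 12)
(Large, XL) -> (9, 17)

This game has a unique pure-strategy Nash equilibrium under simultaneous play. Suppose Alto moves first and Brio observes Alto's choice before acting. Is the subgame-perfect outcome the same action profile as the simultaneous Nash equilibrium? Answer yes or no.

Brio best-responds to each possible Alto move:
- Small: Brio compares 7, 7, 6, 11 and picks XL; Alto would get 2.
- Medium: Brio compares 0, 13, 7, 14 and picks XL; Alto would get 5.
- Large: Brio compares 3, 7, 12, 17 and picks XL; Alto would get 9.
Alto's induced payoffs are 2, 5, 9, so Alto commits to Large. Subgame-perfect outcome: (Large, XL) with payoffs (9, 17).
Now find the simultaneous Nash equilibrium.
Alto's best replies: S→Medium; M→Small; L→Medium; XL→Large.
Brio's best replies: Small→XL; Medium→XL; Large→XL.
The unique mutual best reply is (Large, XL), giving (9, 17).
Sequential outcome (Large, XL) coincides with the Nash profile (Large, XL).

yes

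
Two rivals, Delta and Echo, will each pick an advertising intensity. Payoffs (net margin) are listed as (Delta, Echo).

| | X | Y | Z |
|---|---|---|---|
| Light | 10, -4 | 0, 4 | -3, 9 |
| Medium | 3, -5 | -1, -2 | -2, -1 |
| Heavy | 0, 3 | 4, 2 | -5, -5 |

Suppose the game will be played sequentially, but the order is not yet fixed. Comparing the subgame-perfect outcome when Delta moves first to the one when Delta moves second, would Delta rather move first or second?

If Delta leads: Echo's best replies are Light→Z, Medium→Z, Heavy→X; Delta's induced payoffs -3, -2, 0; outcome (Heavy, X), payoffs (0, 3).
If Echo leads: Delta's best replies are X→Light, Y→Heavy, Z→Medium; Echo's induced payoffs -4, 2, -1; outcome (Heavy, Y), payoffs (4, 2).
Delta gets 0 moving first and 4 moving second, so Delta prefers to move second.

second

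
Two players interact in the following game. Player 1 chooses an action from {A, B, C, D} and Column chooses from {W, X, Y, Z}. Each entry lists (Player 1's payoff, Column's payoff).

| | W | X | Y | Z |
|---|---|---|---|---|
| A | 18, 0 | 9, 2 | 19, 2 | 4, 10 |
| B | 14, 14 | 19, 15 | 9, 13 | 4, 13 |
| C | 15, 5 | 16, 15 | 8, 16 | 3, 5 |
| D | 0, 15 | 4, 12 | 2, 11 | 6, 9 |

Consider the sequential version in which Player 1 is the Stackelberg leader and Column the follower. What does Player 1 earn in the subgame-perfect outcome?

19

Work backward from Column's decision.
- A: Column compares 0, 2, 2, 10 and picks Z; Player 1 would get 4.
- B: Column compares 14, 15, 13, 13 and picks X; Player 1 would get 19.
- C: Column compares 5, 15, 16, 5 and picks Y; Player 1 would get 8.
- D: Column compares 15, 12, 11, 9 and picks W; Player 1 would get 0.
Player 1's induced payoffs are 4, 19, 8, 0, so Player 1 commits to B. Subgame-perfect outcome: (B, X) with payoffs (19, 15).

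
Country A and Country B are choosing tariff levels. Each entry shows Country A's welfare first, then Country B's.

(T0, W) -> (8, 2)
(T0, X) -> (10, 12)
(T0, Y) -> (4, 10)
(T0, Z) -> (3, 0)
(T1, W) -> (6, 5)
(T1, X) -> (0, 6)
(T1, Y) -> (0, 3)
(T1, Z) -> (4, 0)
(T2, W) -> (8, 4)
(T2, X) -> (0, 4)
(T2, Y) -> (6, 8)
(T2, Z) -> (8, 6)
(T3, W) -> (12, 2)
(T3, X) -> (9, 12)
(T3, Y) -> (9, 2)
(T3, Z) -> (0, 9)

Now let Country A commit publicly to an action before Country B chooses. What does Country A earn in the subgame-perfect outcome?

Work backward from Country B's decision.
- T0 → Country B plays X (best of 2, 12, 10, 0); Country A gets 10.
- T1 → Country B plays X (best of 5, 6, 3, 0); Country A gets 0.
- T2 → Country B plays Y (best of 4, 4, 8, 6); Country A gets 6.
- T3 → Country B plays X (best of 2, 12, 2, 9); Country A gets 9.
Country A's induced payoffs are 10, 0, 6, 9, so Country A commits to T0. Subgame-perfect outcome: (T0, X) with payoffs (10, 12).

10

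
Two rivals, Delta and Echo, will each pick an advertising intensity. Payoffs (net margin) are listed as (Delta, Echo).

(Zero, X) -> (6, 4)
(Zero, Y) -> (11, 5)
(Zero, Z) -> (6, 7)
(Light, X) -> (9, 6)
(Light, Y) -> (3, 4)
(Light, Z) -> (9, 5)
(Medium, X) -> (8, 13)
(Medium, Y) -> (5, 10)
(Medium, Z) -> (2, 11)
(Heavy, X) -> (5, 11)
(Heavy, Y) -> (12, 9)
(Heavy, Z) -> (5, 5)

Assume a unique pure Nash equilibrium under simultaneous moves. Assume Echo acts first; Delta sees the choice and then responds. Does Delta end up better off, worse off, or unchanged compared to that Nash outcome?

better off

Solve by backward induction (Echo leads).
- X: Delta compares 6, 9, 8, 5 and picks Light; Echo would get 6.
- Y: Delta compares 11, 3, 5, 12 and picks Heavy; Echo would get 9.
- Z: Delta compares 6, 9, 2, 5 and picks Light; Echo would get 5.
Among 6, 9, 5, the best is 9 at Y. Subgame-perfect outcome: (Heavy, Y) with payoffs (12, 9).
Under simultaneous play:
Delta's best replies: X→Light; Y→Heavy; Z→Light.
Echo's best replies: Zero→Z; Light→X; Medium→X; Heavy→X.
Only (Light, X) has each player best-responding; Nash payoffs (9, 6).
Delta earns 12 sequentially versus 9 at the Nash outcome: better off.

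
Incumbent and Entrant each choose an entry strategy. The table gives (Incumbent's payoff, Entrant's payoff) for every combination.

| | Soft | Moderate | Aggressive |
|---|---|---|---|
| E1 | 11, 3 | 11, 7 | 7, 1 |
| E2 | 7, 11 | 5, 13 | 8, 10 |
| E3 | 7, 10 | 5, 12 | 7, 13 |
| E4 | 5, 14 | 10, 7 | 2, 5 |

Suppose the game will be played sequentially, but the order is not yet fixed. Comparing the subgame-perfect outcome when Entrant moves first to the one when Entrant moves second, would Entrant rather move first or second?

If Incumbent leads: Entrant's best replies are E1→Moderate, E2→Moderate, E3→Aggressive, E4→Soft; Incumbent's induced payoffs 11, 5, 7, 5; outcome (E1, Moderate), payoffs (11, 7).
If Entrant leads: Incumbent's best replies are Soft→E1, Moderate→E1, Aggressive→E2; Entrant's induced payoffs 3, 7, 10; outcome (E2, Aggressive), payoffs (8, 10).
Entrant gets 10 moving first and 7 moving second, so Entrant prefers to move first.

first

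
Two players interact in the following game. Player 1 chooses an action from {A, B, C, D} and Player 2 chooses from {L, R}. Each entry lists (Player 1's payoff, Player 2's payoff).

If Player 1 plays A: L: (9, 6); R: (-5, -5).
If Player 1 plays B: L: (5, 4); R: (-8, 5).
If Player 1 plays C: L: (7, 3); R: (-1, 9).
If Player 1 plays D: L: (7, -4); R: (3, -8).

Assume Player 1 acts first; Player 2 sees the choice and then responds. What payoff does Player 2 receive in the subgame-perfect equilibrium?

6

Work backward from Player 2's decision.
- A: BR = L, leader payoff 9.
- B: BR = R, leader payoff -8.
- C: BR = R, leader payoff -1.
- D: BR = L, leader payoff 7.
Maximizing over 9, -8, -1, 7, Player 1 chooses A. Subgame-perfect outcome: (A, L) with payoffs (9, 6).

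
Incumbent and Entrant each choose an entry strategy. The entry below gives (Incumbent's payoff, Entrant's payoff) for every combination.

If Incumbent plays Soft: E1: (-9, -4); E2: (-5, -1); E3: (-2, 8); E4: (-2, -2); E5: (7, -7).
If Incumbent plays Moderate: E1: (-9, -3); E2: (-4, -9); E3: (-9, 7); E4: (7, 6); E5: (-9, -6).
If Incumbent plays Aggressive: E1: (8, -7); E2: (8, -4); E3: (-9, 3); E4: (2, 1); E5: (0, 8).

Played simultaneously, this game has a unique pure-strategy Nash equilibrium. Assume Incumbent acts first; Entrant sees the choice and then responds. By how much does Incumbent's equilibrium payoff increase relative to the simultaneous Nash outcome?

2

Entrant best-responds to each possible Incumbent move:
- Soft: Entrant compares -4, -1, 8, -2, -7 and picks E3; Incumbent would get -2.
- Moderate: Entrant compares -3, -9, 7, 6, -6 and picks E3; Incumbent would get -9.
- Aggressive: Entrant compares -7, -4, 3, 1, 8 and picks E5; Incumbent would get 0.
Maximizing over -2, -9, 0, Incumbent chooses Aggressive. Subgame-perfect outcome: (Aggressive, E5) with payoffs (0, 8).
Now find the simultaneous Nash equilibrium.
Incumbent's best replies: E1→Aggressive; E2→Aggressive; E3→Soft; E4→Moderate; E5→Soft.
Entrant's best replies: Soft→E3; Moderate→E3; Aggressive→E5.
Only (Soft, E3) has each player best-responding; Nash payoffs (-2, 8).
Incumbent's commitment gain: 0 − -2 = 2.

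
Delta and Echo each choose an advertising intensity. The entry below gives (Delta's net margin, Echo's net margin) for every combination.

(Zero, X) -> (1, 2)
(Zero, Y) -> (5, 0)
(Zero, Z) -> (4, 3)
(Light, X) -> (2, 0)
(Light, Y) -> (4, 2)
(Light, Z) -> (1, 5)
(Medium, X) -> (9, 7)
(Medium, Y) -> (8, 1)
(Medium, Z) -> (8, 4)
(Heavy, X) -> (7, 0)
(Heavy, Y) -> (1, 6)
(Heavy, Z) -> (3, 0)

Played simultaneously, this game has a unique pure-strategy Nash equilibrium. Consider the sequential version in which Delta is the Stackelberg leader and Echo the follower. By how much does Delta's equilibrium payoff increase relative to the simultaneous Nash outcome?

Echo best-responds to each possible Delta move:
- Zero: BR = Z, leader payoff 4.
- Light: BR = Z, leader payoff 1.
- Medium: BR = X, leader payoff 9.
- Heavy: BR = Y, leader payoff 1.
Maximizing over 4, 1, 9, 1, Delta chooses Medium. Subgame-perfect outcome: (Medium, X) with payoffs (9, 7).
Now find the simultaneous Nash equilibrium.
Delta's best replies: X→Medium; Y→Medium; Z→Medium.
Echo's best replies: Zero→Z; Light→Z; Medium→X; Heavy→Y.
Only (Medium, X) has each player best-responding; Nash payoffs (9, 7).
Delta's commitment gain: 9 − 9 = 0.

0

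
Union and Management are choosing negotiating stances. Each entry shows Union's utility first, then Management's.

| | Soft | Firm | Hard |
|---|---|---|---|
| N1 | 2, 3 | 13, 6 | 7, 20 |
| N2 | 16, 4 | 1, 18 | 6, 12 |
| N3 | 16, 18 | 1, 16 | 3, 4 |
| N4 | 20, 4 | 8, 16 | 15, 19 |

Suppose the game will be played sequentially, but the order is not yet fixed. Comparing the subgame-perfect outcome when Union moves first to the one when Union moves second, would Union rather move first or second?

first

If Union leads: Management's best replies are N1→Hard, N2→Firm, N3→Soft, N4→Hard; Union's induced payoffs 7, 1, 16, 15; outcome (N3, Soft), payoffs (16, 18).
If Management leads: Union's best replies are Soft→N4, Firm→N1, Hard→N4; Management's induced payoffs 4, 6, 19; outcome (N4, Hard), payoffs (15, 19).
Union gets 16 moving first and 15 moving second, so Union prefers to move first.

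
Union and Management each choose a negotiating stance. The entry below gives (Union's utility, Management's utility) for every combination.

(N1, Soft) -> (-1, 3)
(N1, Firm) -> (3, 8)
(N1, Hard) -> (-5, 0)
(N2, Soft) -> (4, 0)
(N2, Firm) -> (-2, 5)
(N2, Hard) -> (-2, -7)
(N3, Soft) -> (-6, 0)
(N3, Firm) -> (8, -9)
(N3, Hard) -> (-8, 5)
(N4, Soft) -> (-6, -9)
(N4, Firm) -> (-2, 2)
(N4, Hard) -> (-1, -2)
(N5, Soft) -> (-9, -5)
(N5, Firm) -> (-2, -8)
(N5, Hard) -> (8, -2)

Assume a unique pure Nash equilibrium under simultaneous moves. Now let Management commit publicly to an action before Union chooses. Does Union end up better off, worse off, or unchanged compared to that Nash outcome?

worse off

Work backward from Union's decision.
- Soft: Union compares -1, 4, -6, -6, -9 and picks N2; Management would get 0.
- Firm: Union compares 3, -2, 8, -2, -2 and picks N3; Management would get -9.
- Hard: Union compares -5, -2, -8, -1, 8 and picks N5; Management would get -2.
Management's induced payoffs are 0, -9, -2, so Management commits to Soft. Subgame-perfect outcome: (N2, Soft) with payoffs (4, 0).
For the simultaneous game, intersect best replies.
Union's best replies: Soft→N2; Firm→N3; Hard→N5.
Management's best replies: N1→Firm; N2→Firm; N3→Hard; N4→Firm; N5→Hard.
The unique mutual best reply is (N5, Hard), giving (8, -2).
Union earns 4 sequentially versus 8 at the Nash outcome: worse off.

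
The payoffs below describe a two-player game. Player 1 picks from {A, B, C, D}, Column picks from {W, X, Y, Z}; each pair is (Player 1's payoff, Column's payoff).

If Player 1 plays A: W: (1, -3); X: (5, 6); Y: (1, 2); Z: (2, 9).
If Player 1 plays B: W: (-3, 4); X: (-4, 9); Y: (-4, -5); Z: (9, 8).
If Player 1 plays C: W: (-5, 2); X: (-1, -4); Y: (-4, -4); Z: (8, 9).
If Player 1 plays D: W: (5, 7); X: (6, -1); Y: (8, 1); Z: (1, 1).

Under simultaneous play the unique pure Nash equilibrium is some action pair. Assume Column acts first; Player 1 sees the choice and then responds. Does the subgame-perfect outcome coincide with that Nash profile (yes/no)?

no

Work backward from Player 1's decision.
- W: Player 1 compares 1, -3, -5, 5 and picks D; Column would get 7.
- X: Player 1 compares 5, -4, -1, 6 and picks D; Column would get -1.
- Y: Player 1 compares 1, -4, -4, 8 and picks D; Column would get 1.
- Z: Player 1 compares 2, 9, 8, 1 and picks B; Column would get 8.
Among 7, -1, 1, 8, the best is 8 at Z. Subgame-perfect outcome: (B, Z) with payoffs (9, 8).
Under simultaneous play:
Player 1's best replies: W→D; X→D; Y→D; Z→B.
Column's best replies: A→Z; B→X; C→Z; D→W.
The unique mutual best reply is (D, W), giving (5, 7).
Sequential outcome (B, Z) differs from the Nash profile (D, W).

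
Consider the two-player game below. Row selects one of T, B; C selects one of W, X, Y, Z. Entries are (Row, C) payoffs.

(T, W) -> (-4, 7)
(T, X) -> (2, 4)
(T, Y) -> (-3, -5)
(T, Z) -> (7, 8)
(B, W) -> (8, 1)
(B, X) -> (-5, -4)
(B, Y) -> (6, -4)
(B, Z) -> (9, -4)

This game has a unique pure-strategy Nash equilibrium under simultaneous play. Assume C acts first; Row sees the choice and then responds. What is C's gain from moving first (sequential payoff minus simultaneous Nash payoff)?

Backward induction with C moving first.
- W: BR = B, leader payoff 1.
- X: BR = T, leader payoff 4.
- Y: BR = B, leader payoff -4.
- Z: BR = B, leader payoff -4.
C's induced payoffs are 1, 4, -4, -4, so C commits to X. Subgame-perfect outcome: (T, X) with payoffs (2, 4).
Under simultaneous play:
Row's best replies: W→B; X→T; Y→B; Z→B.
C's best replies: T→Z; B→W.
The unique mutual best reply is (B, W), giving (8, 1).
C's commitment gain: 4 − 1 = 3.

3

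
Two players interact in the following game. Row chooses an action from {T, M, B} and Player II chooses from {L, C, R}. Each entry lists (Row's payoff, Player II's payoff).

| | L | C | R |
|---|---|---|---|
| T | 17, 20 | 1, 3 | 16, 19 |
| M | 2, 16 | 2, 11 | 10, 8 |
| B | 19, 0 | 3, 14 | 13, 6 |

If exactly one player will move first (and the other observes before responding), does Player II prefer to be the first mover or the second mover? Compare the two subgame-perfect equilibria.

second

If Row leads: Player II's best replies are T→L, M→L, B→C; Row's induced payoffs 17, 2, 3; outcome (T, L), payoffs (17, 20).
If Player II leads: Row's best replies are L→B, C→B, R→T; Player II's induced payoffs 0, 14, 19; outcome (T, R), payoffs (16, 19).
Player II gets 19 moving first and 20 moving second, so Player II prefers to move second.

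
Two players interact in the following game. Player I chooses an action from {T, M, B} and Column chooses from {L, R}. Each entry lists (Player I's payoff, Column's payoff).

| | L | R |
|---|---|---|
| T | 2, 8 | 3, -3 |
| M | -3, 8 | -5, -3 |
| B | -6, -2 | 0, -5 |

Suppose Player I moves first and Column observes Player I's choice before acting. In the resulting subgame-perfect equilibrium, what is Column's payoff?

Work backward from Column's decision.
- T: Column compares 8, -3 and picks L; Player I would get 2.
- M: Column compares 8, -3 and picks L; Player I would get -3.
- B: Column compares -2, -5 and picks L; Player I would get -6.
Among 2, -3, -6, the best is 2 at T. Subgame-perfect outcome: (T, L) with payoffs (2, 8).

8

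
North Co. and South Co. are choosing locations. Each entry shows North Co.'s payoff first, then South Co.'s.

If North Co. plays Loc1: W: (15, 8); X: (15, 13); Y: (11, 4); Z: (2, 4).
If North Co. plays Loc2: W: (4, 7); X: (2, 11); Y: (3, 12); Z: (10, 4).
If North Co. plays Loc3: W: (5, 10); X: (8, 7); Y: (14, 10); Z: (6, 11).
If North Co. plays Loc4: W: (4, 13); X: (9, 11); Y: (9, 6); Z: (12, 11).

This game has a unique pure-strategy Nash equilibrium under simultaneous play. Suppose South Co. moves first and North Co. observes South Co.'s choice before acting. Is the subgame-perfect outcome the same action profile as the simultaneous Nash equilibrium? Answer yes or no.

yes

Work backward from North Co.'s decision.
- W → North Co. plays Loc1 (best of 15, 4, 5, 4); South Co. gets 8.
- X → North Co. plays Loc1 (best of 15, 2, 8, 9); South Co. gets 13.
- Y → North Co. plays Loc3 (best of 11, 3, 14, 9); South Co. gets 10.
- Z → North Co. plays Loc4 (best of 2, 10, 6, 12); South Co. gets 11.
Among 8, 13, 10, 11, the best is 13 at X. Subgame-perfect outcome: (Loc1, X) with payoffs (15, 13).
For the simultaneous game, intersect best replies.
North Co.'s best replies: W→Loc1; X→Loc1; Y→Loc3; Z→Loc4.
South Co.'s best replies: Loc1→X; Loc2→Y; Loc3→Z; Loc4→W.
Only (Loc1, X) has each player best-responding; Nash payoffs (15, 13).
Sequential outcome (Loc1, X) coincides with the Nash profile (Loc1, X).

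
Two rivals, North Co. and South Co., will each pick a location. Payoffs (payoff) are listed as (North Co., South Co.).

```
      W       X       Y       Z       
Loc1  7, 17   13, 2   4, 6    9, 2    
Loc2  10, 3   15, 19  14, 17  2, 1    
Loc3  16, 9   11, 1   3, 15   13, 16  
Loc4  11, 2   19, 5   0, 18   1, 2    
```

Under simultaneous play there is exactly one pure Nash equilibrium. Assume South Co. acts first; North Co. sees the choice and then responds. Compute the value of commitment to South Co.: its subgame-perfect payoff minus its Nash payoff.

1

Backward induction with South Co. moving first.
- W → North Co. plays Loc3 (best of 7, 10, 16, 11); South Co. gets 9.
- X → North Co. plays Loc4 (best of 13, 15, 11, 19); South Co. gets 5.
- Y → North Co. plays Loc2 (best of 4, 14, 3, 0); South Co. gets 17.
- Z → North Co. plays Loc3 (best of 9, 2, 13, 1); South Co. gets 16.
Among 9, 5, 17, 16, the best is 17 at Y. Subgame-perfect outcome: (Loc2, Y) with payoffs (14, 17).
Under simultaneous play:
North Co.'s best replies: W→Loc3; X→Loc4; Y→Loc2; Z→Loc3.
South Co.'s best replies: Loc1→W; Loc2→X; Loc3→Z; Loc4→Y.
Only (Loc3, Z) has each player best-responding; Nash payoffs (13, 16).
South Co.'s commitment gain: 17 − 16 = 1.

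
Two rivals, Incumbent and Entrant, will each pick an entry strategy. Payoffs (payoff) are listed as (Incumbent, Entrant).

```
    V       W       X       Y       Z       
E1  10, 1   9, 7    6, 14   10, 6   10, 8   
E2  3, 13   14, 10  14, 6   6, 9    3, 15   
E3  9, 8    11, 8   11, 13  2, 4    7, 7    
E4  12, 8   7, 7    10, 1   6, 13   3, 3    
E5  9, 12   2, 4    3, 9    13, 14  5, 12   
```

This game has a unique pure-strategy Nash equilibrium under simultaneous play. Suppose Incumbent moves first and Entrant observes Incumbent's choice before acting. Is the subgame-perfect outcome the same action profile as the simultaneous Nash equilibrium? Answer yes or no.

yes

Backward induction with Incumbent moving first.
- E1: Entrant compares 1, 7, 14, 6, 8 and picks X; Incumbent would get 6.
- E2: Entrant compares 13, 10, 6, 9, 15 and picks Z; Incumbent would get 3.
- E3: Entrant compares 8, 8, 13, 4, 7 and picks X; Incumbent would get 11.
- E4: Entrant compares 8, 7, 1, 13, 3 and picks Y; Incumbent would get 6.
- E5: Entrant compares 12, 4, 9, 14, 12 and picks Y; Incumbent would get 13.
Incumbent's induced payoffs are 6, 3, 11, 6, 13, so Incumbent commits to E5. Subgame-perfect outcome: (E5, Y) with payoffs (13, 14).
Now find the simultaneous Nash equilibrium.
Incumbent's best replies: V→E4; W→E2; X→E2; Y→E5; Z→E1.
Entrant's best replies: E1→X; E2→Z; E3→X; E4→Y; E5→Y.
Only (E5, Y) has each player best-responding; Nash payoffs (13, 14).
Sequential outcome (E5, Y) coincides with the Nash profile (E5, Y).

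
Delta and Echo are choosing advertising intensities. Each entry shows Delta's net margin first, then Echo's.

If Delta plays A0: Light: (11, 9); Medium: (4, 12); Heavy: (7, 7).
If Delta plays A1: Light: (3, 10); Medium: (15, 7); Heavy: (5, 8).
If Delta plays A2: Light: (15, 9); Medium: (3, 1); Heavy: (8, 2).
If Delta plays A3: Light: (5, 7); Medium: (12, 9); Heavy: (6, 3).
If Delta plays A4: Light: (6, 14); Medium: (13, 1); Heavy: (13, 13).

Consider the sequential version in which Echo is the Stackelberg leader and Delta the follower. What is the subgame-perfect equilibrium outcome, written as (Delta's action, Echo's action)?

Delta best-responds to each possible Echo move:
- Light: BR = A2, leader payoff 9.
- Medium: BR = A1, leader payoff 7.
- Heavy: BR = A4, leader payoff 13.
Echo's induced payoffs are 9, 7, 13, so Echo commits to Heavy. Subgame-perfect outcome: (A4, Heavy) with payoffs (13, 13).

(A4, Heavy)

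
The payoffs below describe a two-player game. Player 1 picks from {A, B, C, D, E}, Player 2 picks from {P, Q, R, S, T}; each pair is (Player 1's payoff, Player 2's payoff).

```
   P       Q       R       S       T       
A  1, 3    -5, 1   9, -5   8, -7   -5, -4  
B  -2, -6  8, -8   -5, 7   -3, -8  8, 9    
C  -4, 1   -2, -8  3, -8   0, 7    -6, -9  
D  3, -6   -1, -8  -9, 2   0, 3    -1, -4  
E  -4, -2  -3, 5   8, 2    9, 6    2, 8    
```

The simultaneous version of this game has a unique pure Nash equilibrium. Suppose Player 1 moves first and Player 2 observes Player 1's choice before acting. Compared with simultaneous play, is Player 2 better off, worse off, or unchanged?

Work backward from Player 2's decision.
- A → Player 2 plays P (best of 3, 1, -5, -7, -4); Player 1 gets 1.
- B → Player 2 plays T (best of -6, -8, 7, -8, 9); Player 1 gets 8.
- C → Player 2 plays S (best of 1, -8, -8, 7, -9); Player 1 gets 0.
- D → Player 2 plays S (best of -6, -8, 2, 3, -4); Player 1 gets 0.
- E → Player 2 plays T (best of -2, 5, 2, 6, 8); Player 1 gets 2.
Player 1's induced payoffs are 1, 8, 0, 0, 2, so Player 1 commits to B. Subgame-perfect outcome: (B, T) with payoffs (8, 9).
Under simultaneous play:
Player 1's best replies: P→D; Q→B; R→A; S→E; T→B.
Player 2's best replies: A→P; B→T; C→S; D→S; E→T.
Only (B, T) has each player best-responding; Nash payoffs (8, 9).
Player 2 earns 9 sequentially versus 9 at the Nash outcome: unchanged.

unchanged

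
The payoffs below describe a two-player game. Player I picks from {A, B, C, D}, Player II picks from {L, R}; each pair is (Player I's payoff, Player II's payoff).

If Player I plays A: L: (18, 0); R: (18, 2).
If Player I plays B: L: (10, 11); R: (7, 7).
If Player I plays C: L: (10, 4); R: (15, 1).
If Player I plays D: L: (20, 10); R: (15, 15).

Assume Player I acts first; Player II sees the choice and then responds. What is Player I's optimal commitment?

Player II best-responds to each possible Player I move:
- A: BR = R, leader payoff 18.
- B: BR = L, leader payoff 10.
- C: BR = L, leader payoff 10.
- D: BR = R, leader payoff 15.
Maximizing over 18, 10, 10, 15, Player I chooses A. Subgame-perfect outcome: (A, R) with payoffs (18, 2).

A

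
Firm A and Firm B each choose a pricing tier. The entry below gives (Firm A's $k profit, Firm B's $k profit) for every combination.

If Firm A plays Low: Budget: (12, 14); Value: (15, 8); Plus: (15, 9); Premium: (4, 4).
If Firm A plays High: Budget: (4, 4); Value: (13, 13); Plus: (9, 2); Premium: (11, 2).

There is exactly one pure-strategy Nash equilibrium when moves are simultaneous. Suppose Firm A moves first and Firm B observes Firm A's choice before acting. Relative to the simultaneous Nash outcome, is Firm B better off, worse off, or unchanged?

Work backward from Firm B's decision.
- Low: BR = Budget, leader payoff 12.
- High: BR = Value, leader payoff 13.
Firm A's induced payoffs are 12, 13, so Firm A commits to High. Subgame-perfect outcome: (High, Value) with payoffs (13, 13).
Under simultaneous play:
Firm A's best replies: Budget→Low; Value→Low; Plus→Low; Premium→High.
Firm B's best replies: Low→Budget; High→Value.
Only (Low, Budget) has each player best-responding; Nash payoffs (12, 14).
Firm B earns 13 sequentially versus 14 at the Nash outcome: worse off.

worse off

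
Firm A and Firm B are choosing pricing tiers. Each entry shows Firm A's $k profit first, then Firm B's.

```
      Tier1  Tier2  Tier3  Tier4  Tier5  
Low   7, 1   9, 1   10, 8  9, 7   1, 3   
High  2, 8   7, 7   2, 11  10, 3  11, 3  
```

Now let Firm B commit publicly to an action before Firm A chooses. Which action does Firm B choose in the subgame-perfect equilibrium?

Tier3

Solve by backward induction (Firm B leads).
- Tier1: Firm A compares 7, 2 and picks Low; Firm B would get 1.
- Tier2: Firm A compares 9, 7 and picks Low; Firm B would get 1.
- Tier3: Firm A compares 10, 2 and picks Low; Firm B would get 8.
- Tier4: Firm A compares 9, 10 and picks High; Firm B would get 3.
- Tier5: Firm A compares 1, 11 and picks High; Firm B would get 3.
Maximizing over 1, 1, 8, 3, 3, Firm B chooses Tier3. Subgame-perfect outcome: (Low, Tier3) with payoffs (10, 8).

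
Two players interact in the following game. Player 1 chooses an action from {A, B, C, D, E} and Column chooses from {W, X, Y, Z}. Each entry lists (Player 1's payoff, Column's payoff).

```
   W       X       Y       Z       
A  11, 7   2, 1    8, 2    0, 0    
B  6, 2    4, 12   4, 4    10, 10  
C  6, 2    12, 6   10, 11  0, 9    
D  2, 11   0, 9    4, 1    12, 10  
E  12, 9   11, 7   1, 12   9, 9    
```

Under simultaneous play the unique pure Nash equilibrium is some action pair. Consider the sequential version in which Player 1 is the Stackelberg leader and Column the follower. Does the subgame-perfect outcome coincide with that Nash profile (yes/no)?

Backward induction with Player 1 moving first.
- A: Column compares 7, 1, 2, 0 and picks W; Player 1 would get 11.
- B: Column compares 2, 12, 4, 10 and picks X; Player 1 would get 4.
- C: Column compares 2, 6, 11, 9 and picks Y; Player 1 would get 10.
- D: Column compares 11, 9, 1, 10 and picks W; Player 1 would get 2.
- E: Column compares 9, 7, 12, 9 and picks Y; Player 1 would get 1.
Player 1's induced payoffs are 11, 4, 10, 2, 1, so Player 1 commits to A. Subgame-perfect outcome: (A, W) with payoffs (11, 7).
For the simultaneous game, intersect best replies.
Player 1's best replies: W→E; X→C; Y→C; Z→D.
Column's best replies: A→W; B→X; C→Y; D→W; E→Y.
Only (C, Y) has each player best-responding; Nash payoffs (10, 11).
Sequential outcome (A, W) differs from the Nash profile (C, Y).

no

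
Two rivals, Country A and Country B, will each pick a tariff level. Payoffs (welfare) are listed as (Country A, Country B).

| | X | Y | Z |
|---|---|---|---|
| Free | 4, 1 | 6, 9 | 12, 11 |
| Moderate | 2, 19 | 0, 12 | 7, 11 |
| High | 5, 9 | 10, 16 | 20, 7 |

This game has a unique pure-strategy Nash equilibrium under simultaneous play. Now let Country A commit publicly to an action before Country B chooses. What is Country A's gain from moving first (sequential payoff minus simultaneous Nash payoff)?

2

Work backward from Country B's decision.
- Free: Country B compares 1, 9, 11 and picks Z; Country A would get 12.
- Moderate: Country B compares 19, 12, 11 and picks X; Country A would get 2.
- High: Country B compares 9, 16, 7 and picks Y; Country A would get 10.
Maximizing over 12, 2, 10, Country A chooses Free. Subgame-perfect outcome: (Free, Z) with payoffs (12, 11).
Under simultaneous play:
Country A's best replies: X→High; Y→High; Z→High.
Country B's best replies: Free→Z; Moderate→X; High→Y.
The unique mutual best reply is (High, Y), giving (10, 16).
Country A's commitment gain: 12 − 10 = 2.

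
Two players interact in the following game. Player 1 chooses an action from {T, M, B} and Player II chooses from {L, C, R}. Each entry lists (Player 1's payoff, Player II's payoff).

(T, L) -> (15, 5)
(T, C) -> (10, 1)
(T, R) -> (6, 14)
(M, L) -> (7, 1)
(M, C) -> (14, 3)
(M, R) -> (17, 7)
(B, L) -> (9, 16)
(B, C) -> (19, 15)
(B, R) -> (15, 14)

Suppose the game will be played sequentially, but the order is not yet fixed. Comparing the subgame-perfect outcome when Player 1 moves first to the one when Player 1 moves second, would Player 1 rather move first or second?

second

If Player 1 leads: Player II's best replies are T→R, M→R, B→L; Player 1's induced payoffs 6, 17, 9; outcome (M, R), payoffs (17, 7).
If Player II leads: Player 1's best replies are L→T, C→B, R→M; Player II's induced payoffs 5, 15, 7; outcome (B, C), payoffs (19, 15).
Player 1 gets 17 moving first and 19 moving second, so Player 1 prefers to move second.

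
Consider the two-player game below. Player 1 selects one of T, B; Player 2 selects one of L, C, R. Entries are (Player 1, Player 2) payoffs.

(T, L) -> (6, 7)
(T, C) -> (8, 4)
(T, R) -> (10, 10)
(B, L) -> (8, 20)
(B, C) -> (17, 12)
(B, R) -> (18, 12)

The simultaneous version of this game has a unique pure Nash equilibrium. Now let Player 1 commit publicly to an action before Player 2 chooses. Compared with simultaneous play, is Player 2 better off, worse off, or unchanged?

Backward induction with Player 1 moving first.
- T → Player 2 plays R (best of 7, 4, 10); Player 1 gets 10.
- B → Player 2 plays L (best of 20, 12, 12); Player 1 gets 8.
Player 1's induced payoffs are 10, 8, so Player 1 commits to T. Subgame-perfect outcome: (T, R) with payoffs (10, 10).
Under simultaneous play:
Player 1's best replies: L→B; C→B; R→B.
Player 2's best replies: T→R; B→L.
The unique mutual best reply is (B, L), giving (8, 20).
Player 2 earns 10 sequentially versus 20 at the Nash outcome: worse off.

worse off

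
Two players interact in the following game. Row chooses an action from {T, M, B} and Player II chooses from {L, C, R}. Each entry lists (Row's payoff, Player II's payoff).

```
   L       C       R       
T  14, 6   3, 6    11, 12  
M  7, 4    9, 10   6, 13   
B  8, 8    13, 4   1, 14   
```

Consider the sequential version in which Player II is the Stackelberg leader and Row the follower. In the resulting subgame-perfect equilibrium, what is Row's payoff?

11

Solve by backward induction (Player II leads).
- L: BR = T, leader payoff 6.
- C: BR = B, leader payoff 4.
- R: BR = T, leader payoff 12.
Among 6, 4, 12, the best is 12 at R. Subgame-perfect outcome: (T, R) with payoffs (11, 12).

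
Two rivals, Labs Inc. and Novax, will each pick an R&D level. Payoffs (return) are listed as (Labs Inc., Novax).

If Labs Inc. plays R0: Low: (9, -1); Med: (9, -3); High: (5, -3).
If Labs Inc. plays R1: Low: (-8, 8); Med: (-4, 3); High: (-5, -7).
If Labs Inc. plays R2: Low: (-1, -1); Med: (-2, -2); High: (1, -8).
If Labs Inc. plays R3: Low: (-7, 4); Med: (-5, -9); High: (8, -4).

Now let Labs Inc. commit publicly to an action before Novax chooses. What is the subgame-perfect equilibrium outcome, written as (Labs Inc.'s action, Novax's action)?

Novax best-responds to each possible Labs Inc. move:
- R0: BR = Low, leader payoff 9.
- R1: BR = Low, leader payoff -8.
- R2: BR = Low, leader payoff -1.
- R3: BR = Low, leader payoff -7.
Maximizing over 9, -8, -1, -7, Labs Inc. chooses R0. Subgame-perfect outcome: (R0, Low) with payoffs (9, -1).

(R0, Low)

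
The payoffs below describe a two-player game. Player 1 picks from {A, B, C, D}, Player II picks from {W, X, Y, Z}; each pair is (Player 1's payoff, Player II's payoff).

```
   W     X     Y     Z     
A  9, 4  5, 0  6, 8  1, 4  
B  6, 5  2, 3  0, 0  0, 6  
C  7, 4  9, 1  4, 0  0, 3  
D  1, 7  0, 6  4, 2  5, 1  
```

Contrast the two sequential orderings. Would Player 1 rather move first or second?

If Player 1 leads: Player II's best replies are A→Y, B→Z, C→W, D→W; Player 1's induced payoffs 6, 0, 7, 1; outcome (C, W), payoffs (7, 4).
If Player II leads: Player 1's best replies are W→A, X→C, Y→A, Z→D; Player II's induced payoffs 4, 1, 8, 1; outcome (A, Y), payoffs (6, 8).
Player 1 gets 7 moving first and 6 moving second, so Player 1 prefers to move first.

first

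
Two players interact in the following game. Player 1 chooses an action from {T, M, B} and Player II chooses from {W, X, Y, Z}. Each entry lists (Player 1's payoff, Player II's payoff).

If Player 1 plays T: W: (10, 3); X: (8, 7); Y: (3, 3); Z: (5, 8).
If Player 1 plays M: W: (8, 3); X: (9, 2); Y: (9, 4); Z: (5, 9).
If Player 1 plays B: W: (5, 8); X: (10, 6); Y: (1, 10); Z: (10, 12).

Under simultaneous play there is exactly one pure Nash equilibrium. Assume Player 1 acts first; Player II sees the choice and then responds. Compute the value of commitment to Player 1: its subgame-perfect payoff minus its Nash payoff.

0

Backward induction with Player 1 moving first.
- T: Player II compares 3, 7, 3, 8 and picks Z; Player 1 would get 5.
- M: Player II compares 3, 2, 4, 9 and picks Z; Player 1 would get 5.
- B: Player II compares 8, 6, 10, 12 and picks Z; Player 1 would get 10.
Among 5, 5, 10, the best is 10 at B. Subgame-perfect outcome: (B, Z) with payoffs (10, 12).
Under simultaneous play:
Player 1's best replies: W→T; X→B; Y→M; Z→B.
Player II's best replies: T→Z; M→Z; B→Z.
The unique mutual best reply is (B, Z), giving (10, 12).
Player 1's commitment gain: 10 − 10 = 0.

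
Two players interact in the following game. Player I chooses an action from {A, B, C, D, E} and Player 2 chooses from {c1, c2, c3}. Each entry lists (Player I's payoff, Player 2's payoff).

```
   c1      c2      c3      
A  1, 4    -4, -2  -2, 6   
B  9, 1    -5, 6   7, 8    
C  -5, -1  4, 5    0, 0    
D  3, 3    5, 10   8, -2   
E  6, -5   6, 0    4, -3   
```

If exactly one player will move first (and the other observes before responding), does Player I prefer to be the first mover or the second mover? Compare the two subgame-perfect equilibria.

second

If Player I leads: Player 2's best replies are A→c3, B→c3, C→c2, D→c2, E→c2; Player I's induced payoffs -2, 7, 4, 5, 6; outcome (B, c3), payoffs (7, 8).
If Player 2 leads: Player I's best replies are c1→B, c2→E, c3→D; Player 2's induced payoffs 1, 0, -2; outcome (B, c1), payoffs (9, 1).
Player I gets 7 moving first and 9 moving second, so Player I prefers to move second.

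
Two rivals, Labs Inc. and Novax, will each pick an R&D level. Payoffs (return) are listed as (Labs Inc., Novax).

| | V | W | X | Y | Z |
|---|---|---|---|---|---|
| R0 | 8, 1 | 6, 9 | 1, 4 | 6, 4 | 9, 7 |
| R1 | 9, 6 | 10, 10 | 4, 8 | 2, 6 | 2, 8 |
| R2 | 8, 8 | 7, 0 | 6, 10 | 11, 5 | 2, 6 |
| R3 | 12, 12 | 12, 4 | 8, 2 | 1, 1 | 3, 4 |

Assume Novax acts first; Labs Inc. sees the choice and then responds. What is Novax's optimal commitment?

Backward induction with Novax moving first.
- V: BR = R3, leader payoff 12.
- W: BR = R3, leader payoff 4.
- X: BR = R3, leader payoff 2.
- Y: BR = R2, leader payoff 5.
- Z: BR = R0, leader payoff 7.
Among 12, 4, 2, 5, 7, the best is 12 at V. Subgame-perfect outcome: (R3, V) with payoffs (12, 12).

V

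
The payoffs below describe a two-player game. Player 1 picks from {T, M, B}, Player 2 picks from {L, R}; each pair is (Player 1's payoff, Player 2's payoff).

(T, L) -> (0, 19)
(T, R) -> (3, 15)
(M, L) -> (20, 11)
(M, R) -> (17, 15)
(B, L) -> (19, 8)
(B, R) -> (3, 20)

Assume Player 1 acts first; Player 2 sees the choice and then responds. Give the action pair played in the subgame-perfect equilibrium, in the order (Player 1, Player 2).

(M, R)

Player 2 best-responds to each possible Player 1 move:
- T: Player 2 compares 19, 15 and picks L; Player 1 would get 0.
- M: Player 2 compares 11, 15 and picks R; Player 1 would get 17.
- B: Player 2 compares 8, 20 and picks R; Player 1 would get 3.
Among 0, 17, 3, the best is 17 at M. Subgame-perfect outcome: (M, R) with payoffs (17, 15).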